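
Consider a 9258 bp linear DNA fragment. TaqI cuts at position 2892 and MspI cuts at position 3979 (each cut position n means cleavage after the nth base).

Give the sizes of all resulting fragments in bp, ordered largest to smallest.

Combined cut positions (sorted): 2892, 3979.
Linear molecule, 2 cuts → 3 fragments:
  2892 − 0 = 2892 bp
  3979 − 2892 = 1087 bp
  9258 − 3979 = 5279 bp
Sorted largest to smallest: 5279, 2892, 1087 bp.

5279, 2892, 1087 bp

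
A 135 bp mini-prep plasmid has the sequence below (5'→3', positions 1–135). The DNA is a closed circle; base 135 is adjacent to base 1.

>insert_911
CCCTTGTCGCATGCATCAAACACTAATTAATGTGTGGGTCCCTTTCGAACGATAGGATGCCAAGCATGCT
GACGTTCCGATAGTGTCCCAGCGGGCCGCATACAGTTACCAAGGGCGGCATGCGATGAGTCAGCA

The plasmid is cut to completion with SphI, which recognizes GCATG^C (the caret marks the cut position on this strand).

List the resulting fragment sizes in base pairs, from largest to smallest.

55, 54, 26 bp

SphI sites (GCATGC) start at positions 9, 64, 118.
SphI cuts after base 5 of each site (before the last base), so after positions 13, 68, 122.
Circular molecule, 3 cuts → 3 fragments:
  14–68 → 55 bp
  69–122 → 54 bp
  123–135 then 1–13 → 13 + 13 = 26 bp
Sorted largest to smallest: 55, 54, 26 bp.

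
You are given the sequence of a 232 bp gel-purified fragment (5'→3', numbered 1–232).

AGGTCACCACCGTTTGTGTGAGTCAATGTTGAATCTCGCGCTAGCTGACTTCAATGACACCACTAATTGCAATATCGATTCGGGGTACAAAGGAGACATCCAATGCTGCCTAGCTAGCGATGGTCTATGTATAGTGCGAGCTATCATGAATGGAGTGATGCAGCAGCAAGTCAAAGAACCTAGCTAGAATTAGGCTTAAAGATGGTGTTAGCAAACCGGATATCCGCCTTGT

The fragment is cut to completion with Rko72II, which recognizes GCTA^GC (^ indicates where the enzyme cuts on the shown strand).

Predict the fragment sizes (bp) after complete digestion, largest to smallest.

Rko72II sites (GCTAGC) start at positions 40, 113.
Rko72II cuts after base 4 of each site, so after positions 43, 116.
Linear molecule, 2 cuts → 3 fragments:
  1–43 → 43 bp
  44–116 → 73 bp
  117–232 → 116 bp
Sorted largest to smallest: 116, 73, 43 bp.

116, 73, 43 bp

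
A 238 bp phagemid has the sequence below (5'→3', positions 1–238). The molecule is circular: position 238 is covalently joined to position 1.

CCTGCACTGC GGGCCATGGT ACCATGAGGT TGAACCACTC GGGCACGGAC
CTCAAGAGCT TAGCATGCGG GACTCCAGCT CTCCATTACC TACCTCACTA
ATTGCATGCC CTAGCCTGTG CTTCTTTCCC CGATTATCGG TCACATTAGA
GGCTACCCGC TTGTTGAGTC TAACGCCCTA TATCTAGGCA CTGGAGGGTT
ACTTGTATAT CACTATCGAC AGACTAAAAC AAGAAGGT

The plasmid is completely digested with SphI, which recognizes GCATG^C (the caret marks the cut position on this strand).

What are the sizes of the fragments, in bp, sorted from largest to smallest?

197, 41 bp

SphI sites (GCATGC) start at positions 63, 104.
SphI cuts after base 5 of each site (before the last base), so after positions 67, 108.
Circular molecule, 2 cuts → 2 fragments:
  68–108 → 41 bp
  109–238 then 1–67 → 130 + 67 = 197 bp
Sorted largest to smallest: 197, 41 bp.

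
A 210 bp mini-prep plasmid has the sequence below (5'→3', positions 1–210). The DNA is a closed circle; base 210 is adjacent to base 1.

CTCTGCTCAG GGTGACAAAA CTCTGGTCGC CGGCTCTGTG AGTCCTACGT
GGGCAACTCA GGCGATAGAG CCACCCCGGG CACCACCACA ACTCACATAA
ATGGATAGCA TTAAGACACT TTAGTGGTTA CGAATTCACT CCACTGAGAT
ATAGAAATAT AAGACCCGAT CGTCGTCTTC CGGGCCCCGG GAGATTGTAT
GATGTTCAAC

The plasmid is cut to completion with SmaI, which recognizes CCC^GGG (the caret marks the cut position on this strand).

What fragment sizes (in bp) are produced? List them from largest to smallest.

111, 99 bp

SmaI sites (CCCGGG) start at positions 75, 186.
SmaI cuts after base 3 of each site, so after positions 77, 188.
Circular molecule, 2 cuts → 2 fragments:
  78–188 → 111 bp
  189–210 then 1–77 → 22 + 77 = 99 bp
Sorted largest to smallest: 111, 99 bp.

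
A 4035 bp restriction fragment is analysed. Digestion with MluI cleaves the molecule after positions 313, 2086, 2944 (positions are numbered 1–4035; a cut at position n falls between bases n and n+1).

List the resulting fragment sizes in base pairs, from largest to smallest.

Linear molecule, 3 cuts → 4 fragments:
  313 − 0 = 313 bp
  2086 − 313 = 1773 bp
  2944 − 2086 = 858 bp
  4035 − 2944 = 1091 bp
Sorted largest to smallest: 1773, 1091, 858, 313 bp.

1773, 1091, 858, 313 bp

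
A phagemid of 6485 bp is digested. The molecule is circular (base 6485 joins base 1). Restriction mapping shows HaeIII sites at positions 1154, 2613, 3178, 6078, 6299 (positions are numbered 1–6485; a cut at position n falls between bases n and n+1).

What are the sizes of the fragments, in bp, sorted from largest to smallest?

Circular molecule, 5 cuts → 5 fragments:
  2613 − 1154 = 1459 bp
  3178 − 2613 = 565 bp
  6078 − 3178 = 2900 bp
  6299 − 6078 = 221 bp
  wrap: 6485 − 6299 + 1154 = 1340 bp
Sorted largest to smallest: 2900, 1459, 1340, 565, 221 bp.

2900, 1459, 1340, 565, 221 bp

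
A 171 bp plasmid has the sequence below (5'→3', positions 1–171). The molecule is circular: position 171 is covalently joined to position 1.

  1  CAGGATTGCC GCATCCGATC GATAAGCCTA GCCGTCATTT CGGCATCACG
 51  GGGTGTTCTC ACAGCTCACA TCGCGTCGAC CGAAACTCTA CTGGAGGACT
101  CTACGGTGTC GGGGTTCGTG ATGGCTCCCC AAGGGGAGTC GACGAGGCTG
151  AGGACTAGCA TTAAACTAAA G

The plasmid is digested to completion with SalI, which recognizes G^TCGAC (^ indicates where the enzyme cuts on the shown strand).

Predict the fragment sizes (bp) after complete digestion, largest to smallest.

SalI sites (GTCGAC) start at positions 75, 138.
SalI cuts after the first base of each site, so after positions 75, 138.
Circular molecule, 2 cuts → 2 fragments:
  76–138 → 63 bp
  139–171 then 1–75 → 33 + 75 = 108 bp
Sorted largest to smallest: 108, 63 bp.

108, 63 bp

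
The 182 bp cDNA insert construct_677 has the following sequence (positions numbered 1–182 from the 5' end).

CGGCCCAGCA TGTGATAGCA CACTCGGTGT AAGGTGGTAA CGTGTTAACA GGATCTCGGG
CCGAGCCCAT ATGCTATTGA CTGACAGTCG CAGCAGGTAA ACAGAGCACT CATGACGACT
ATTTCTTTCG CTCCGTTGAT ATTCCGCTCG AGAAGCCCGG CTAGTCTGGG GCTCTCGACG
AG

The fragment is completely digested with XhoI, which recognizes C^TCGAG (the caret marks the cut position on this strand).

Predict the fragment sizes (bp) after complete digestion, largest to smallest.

147, 35 bp

The XhoI site (CTCGAG) starts at position 147.
XhoI cuts after the first base of each site, so after position 147.
Linear molecule, 1 cut → 2 fragments:
  1–147 → 147 bp
  148–182 → 35 bp
Sorted largest to smallest: 147, 35 bp.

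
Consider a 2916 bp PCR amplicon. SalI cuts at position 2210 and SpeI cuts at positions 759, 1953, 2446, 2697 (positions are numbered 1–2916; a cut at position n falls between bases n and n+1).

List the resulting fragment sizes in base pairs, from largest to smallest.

Combined cut positions (sorted): 759, 1953, 2210, 2446, 2697.
Linear molecule, 5 cuts → 6 fragments:
  759 − 0 = 759 bp
  1953 − 759 = 1194 bp
  2210 − 1953 = 257 bp
  2446 − 2210 = 236 bp
  2697 − 2446 = 251 bp
  2916 − 2697 = 219 bp
Sorted largest to smallest: 1194, 759, 257, 251, 236, 219 bp.

1194, 759, 257, 251, 236, 219 bp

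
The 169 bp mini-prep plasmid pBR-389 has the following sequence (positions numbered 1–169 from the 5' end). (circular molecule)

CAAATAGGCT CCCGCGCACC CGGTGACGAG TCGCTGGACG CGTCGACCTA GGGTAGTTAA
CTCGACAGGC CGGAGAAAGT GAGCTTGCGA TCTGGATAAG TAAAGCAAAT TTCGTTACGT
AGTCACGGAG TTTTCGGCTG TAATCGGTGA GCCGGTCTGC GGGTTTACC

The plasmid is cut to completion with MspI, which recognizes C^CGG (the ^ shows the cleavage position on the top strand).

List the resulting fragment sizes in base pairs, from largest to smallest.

MspI sites (CCGG) start at positions 20, 70, 152.
MspI cuts after the first base of each site, so after positions 20, 70, 152.
Circular molecule, 3 cuts → 3 fragments:
  21–70 → 50 bp
  71–152 → 82 bp
  153–169 then 1–20 → 17 + 20 = 37 bp
Sorted largest to smallest: 82, 50, 37 bp.

82, 50, 37 bp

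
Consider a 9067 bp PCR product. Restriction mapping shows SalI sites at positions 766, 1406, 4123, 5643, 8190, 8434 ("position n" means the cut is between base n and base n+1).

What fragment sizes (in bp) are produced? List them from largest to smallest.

Linear molecule, 6 cuts → 7 fragments:
  766 − 0 = 766 bp
  1406 − 766 = 640 bp
  4123 − 1406 = 2717 bp
  5643 − 4123 = 1520 bp
  8190 − 5643 = 2547 bp
  8434 − 8190 = 244 bp
  9067 − 8434 = 633 bp
Sorted largest to smallest: 2717, 2547, 1520, 766, 640, 633, 244 bp.

2717, 2547, 1520, 766, 640, 633, 244 bp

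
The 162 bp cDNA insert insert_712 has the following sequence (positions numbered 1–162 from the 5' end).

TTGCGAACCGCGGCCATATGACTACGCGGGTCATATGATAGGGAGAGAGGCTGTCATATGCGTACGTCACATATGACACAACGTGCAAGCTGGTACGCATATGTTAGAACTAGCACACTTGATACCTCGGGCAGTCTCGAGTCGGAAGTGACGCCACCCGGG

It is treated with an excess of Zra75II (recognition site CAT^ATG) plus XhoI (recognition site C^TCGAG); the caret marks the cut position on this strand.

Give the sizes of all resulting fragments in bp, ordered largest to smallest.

36, 28, 26, 23, 17, 17, 15 bp

Zra75II sites (CATATG) start at positions 15, 32, 55, 70, 98.
Zra75II cuts after base 3 of each site, so after positions 17, 34, 57, 72, 100.
The XhoI site (CTCGAG) starts at position 136.
XhoI cuts after the first base of each site, so after position 136.
Combined cut positions: 17, 34, 57, 72, 100, 136.
Linear molecule, 6 cuts → 7 fragments:
  1–17 → 17 bp
  18–34 → 17 bp
  35–57 → 23 bp
  58–72 → 15 bp
  73–100 → 28 bp
  101–136 → 36 bp
  137–162 → 26 bp
Sorted largest to smallest: 36, 28, 26, 23, 17, 17, 15 bp.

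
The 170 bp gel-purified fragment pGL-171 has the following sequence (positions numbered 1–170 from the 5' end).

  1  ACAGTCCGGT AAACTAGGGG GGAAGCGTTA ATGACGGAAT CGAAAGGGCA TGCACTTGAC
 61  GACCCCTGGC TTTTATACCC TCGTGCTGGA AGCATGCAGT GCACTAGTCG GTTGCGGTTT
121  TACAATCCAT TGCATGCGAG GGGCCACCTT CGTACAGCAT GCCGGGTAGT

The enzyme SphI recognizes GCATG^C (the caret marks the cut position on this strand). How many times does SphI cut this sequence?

4

GCATGC occurs starting at positions 48, 92, 132, 157.
SphI cuts at 4 sites.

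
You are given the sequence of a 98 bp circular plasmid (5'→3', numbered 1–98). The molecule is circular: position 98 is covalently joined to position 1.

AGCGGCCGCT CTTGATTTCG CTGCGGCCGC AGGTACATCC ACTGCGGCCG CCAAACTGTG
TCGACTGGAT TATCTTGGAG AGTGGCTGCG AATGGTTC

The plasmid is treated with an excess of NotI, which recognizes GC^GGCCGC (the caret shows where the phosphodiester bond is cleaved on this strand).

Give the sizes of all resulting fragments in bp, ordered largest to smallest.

NotI sites (GCGGCCGC) start at positions 2, 23, 44.
NotI cuts after base 2 of each site, so after positions 3, 24, 45.
Circular molecule, 3 cuts → 3 fragments:
  4–24 → 21 bp
  25–45 → 21 bp
  46–98 then 1–3 → 53 + 3 = 56 bp
Sorted largest to smallest: 56, 21, 21 bp.

56, 21, 21 bp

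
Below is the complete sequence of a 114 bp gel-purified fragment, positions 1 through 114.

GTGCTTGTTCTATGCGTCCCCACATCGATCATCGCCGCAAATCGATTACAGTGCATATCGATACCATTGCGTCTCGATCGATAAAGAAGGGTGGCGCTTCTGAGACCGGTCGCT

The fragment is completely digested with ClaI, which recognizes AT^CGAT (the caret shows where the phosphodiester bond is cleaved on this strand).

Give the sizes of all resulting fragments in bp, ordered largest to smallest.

ClaI sites (ATCGAT) start at positions 24, 41, 57, 77.
ClaI cuts after base 2 of each site, so after positions 25, 42, 58, 78.
Linear molecule, 4 cuts → 5 fragments:
  1–25 → 25 bp
  26–42 → 17 bp
  43–58 → 16 bp
  59–78 → 20 bp
  79–114 → 36 bp
Sorted largest to smallest: 36, 25, 20, 17, 16 bp.

36, 25, 20, 17, 16 bp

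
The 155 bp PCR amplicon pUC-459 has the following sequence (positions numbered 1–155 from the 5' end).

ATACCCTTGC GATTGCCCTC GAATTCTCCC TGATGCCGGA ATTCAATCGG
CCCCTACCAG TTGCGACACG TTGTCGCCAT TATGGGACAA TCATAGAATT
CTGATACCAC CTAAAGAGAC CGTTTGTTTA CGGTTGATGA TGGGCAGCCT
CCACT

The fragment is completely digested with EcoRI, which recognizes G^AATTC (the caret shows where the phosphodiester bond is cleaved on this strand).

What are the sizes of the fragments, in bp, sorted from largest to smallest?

EcoRI sites (GAATTC) start at positions 21, 39, 96.
EcoRI cuts after the first base of each site, so after positions 21, 39, 96.
Linear molecule, 3 cuts → 4 fragments:
  1–21 → 21 bp
  22–39 → 18 bp
  40–96 → 57 bp
  97–155 → 59 bp
Sorted largest to smallest: 59, 57, 21, 18 bp.

59, 57, 21, 18 bp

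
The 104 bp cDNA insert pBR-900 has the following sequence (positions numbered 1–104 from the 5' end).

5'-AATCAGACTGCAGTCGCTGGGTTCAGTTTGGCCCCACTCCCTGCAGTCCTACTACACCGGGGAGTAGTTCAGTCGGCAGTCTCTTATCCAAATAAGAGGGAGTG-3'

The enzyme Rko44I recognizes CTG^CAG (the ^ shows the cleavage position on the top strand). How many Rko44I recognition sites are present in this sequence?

CTGCAG occurs starting at positions 8, 41.
Rko44I cuts at 2 sites.

2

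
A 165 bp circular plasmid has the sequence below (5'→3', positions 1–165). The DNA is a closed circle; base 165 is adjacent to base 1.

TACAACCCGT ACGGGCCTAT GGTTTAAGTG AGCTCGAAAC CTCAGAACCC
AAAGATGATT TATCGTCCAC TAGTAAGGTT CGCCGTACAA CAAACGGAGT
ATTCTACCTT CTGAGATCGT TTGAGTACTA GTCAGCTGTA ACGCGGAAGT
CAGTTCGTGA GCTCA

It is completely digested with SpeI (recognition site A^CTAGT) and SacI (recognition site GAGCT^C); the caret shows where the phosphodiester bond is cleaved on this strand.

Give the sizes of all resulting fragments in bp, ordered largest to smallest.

SpeI sites (ACTAGT) start at positions 69, 127.
SpeI cuts after the first base of each site, so after positions 69, 127.
SacI sites (GAGCTC) start at positions 30, 159.
SacI cuts after base 5 of each site (before the last base), so after positions 34, 163.
Combined cut positions: 34, 69, 127, 163.
Circular molecule, 4 cuts → 4 fragments:
  35–69 → 35 bp
  70–127 → 58 bp
  128–163 → 36 bp
  164–165 then 1–34 → 2 + 34 = 36 bp
Sorted largest to smallest: 58, 36, 36, 35 bp.

58, 36, 36, 35 bp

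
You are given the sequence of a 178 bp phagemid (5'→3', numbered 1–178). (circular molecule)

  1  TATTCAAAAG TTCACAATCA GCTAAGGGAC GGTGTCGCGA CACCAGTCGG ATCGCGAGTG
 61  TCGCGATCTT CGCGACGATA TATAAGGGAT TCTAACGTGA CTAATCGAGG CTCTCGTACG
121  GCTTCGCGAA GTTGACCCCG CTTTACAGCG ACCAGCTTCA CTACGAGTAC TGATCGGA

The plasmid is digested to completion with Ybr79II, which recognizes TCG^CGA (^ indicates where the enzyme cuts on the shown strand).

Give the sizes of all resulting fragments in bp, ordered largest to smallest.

Ybr79II sites (TCGCGA) start at positions 35, 52, 61, 70, 124.
Ybr79II cuts after base 3 of each site, so after positions 37, 54, 63, 72, 126.
Circular molecule, 5 cuts → 5 fragments:
  38–54 → 17 bp
  55–63 → 9 bp
  64–72 → 9 bp
  73–126 → 54 bp
  127–178 then 1–37 → 52 + 37 = 89 bp
Sorted largest to smallest: 89, 54, 17, 9, 9 bp.

89, 54, 17, 9, 9 bp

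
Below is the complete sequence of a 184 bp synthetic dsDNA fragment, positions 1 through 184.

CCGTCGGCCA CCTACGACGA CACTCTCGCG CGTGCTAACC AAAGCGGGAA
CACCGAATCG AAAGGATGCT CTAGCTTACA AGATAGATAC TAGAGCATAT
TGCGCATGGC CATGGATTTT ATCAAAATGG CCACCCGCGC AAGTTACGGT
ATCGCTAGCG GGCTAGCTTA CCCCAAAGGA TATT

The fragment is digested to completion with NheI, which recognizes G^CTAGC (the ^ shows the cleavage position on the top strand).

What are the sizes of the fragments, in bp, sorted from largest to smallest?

154, 22, 8 bp

NheI sites (GCTAGC) start at positions 154, 162.
NheI cuts after the first base of each site, so after positions 154, 162.
Linear molecule, 2 cuts → 3 fragments:
  1–154 → 154 bp
  155–162 → 8 bp
  163–184 → 22 bp
Sorted largest to smallest: 154, 22, 8 bp.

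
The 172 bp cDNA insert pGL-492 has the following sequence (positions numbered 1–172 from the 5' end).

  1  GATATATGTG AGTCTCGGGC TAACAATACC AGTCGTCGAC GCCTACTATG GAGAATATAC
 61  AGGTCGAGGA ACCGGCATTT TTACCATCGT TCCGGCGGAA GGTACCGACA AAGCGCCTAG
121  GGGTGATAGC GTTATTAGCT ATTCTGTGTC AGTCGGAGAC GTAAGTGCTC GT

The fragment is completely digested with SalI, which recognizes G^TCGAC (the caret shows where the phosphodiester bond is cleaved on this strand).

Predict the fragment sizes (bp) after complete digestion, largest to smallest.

The SalI site (GTCGAC) starts at position 35.
SalI cuts after the first base of each site, so after position 35.
Linear molecule, 1 cut → 2 fragments:
  1–35 → 35 bp
  36–172 → 137 bp
Sorted largest to smallest: 137, 35 bp.

137, 35 bp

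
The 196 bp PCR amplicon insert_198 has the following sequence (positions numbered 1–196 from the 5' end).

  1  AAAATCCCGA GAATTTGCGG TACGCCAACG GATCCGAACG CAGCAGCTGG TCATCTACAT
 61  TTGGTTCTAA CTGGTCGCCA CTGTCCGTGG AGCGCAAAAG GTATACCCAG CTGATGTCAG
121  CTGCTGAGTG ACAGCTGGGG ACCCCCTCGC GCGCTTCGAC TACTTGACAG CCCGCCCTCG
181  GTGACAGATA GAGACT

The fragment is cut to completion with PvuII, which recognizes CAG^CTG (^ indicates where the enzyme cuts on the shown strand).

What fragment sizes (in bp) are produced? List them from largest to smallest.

64, 62, 46, 14, 10 bp

PvuII sites (CAGCTG) start at positions 44, 108, 118, 132.
PvuII cuts after base 3 of each site, so after positions 46, 110, 120, 134.
Linear molecule, 4 cuts → 5 fragments:
  1–46 → 46 bp
  47–110 → 64 bp
  111–120 → 10 bp
  121–134 → 14 bp
  135–196 → 62 bp
Sorted largest to smallest: 64, 62, 46, 14, 10 bp.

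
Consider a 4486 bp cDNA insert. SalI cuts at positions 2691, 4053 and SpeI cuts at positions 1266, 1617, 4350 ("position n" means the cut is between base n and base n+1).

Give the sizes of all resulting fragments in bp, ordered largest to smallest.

Combined cut positions (sorted): 1266, 1617, 2691, 4053, 4350.
Linear molecule, 5 cuts → 6 fragments:
  1266 − 0 = 1266 bp
  1617 − 1266 = 351 bp
  2691 − 1617 = 1074 bp
  4053 − 2691 = 1362 bp
  4350 − 4053 = 297 bp
  4486 − 4350 = 136 bp
Sorted largest to smallest: 1362, 1266, 1074, 351, 297, 136 bp.

1362, 1266, 1074, 351, 297, 136 bp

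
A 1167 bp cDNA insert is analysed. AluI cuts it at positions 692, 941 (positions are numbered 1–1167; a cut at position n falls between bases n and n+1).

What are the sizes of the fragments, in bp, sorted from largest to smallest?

Linear molecule, 2 cuts → 3 fragments:
  692 − 0 = 692 bp
  941 − 692 = 249 bp
  1167 − 941 = 226 bp
Sorted largest to smallest: 692, 249, 226 bp.

692, 249, 226 bp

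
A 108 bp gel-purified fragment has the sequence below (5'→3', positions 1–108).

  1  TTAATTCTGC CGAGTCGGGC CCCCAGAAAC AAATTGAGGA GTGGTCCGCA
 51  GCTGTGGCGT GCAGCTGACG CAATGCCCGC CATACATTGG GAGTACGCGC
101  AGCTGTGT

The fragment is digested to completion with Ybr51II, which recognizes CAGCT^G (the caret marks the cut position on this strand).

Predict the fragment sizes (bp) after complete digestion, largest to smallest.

53, 38, 13, 4 bp

Ybr51II sites (CAGCTG) start at positions 49, 62, 100.
Ybr51II cuts after base 5 of each site (before the last base), so after positions 53, 66, 104.
Linear molecule, 3 cuts → 4 fragments:
  1–53 → 53 bp
  54–66 → 13 bp
  67–104 → 38 bp
  105–108 → 4 bp
Sorted largest to smallest: 53, 38, 13, 4 bp.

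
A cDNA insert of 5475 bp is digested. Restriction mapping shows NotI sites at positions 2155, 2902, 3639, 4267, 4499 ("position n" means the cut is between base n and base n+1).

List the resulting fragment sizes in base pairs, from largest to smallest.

2155, 976, 747, 737, 628, 232 bp

Linear molecule, 5 cuts → 6 fragments:
  2155 − 0 = 2155 bp
  2902 − 2155 = 747 bp
  3639 − 2902 = 737 bp
  4267 − 3639 = 628 bp
  4499 − 4267 = 232 bp
  5475 − 4499 = 976 bp
Sorted largest to smallest: 2155, 976, 747, 737, 628, 232 bp.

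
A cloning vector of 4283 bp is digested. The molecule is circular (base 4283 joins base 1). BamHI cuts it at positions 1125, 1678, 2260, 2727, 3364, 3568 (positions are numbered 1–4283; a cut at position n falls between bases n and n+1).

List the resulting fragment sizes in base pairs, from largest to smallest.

Circular molecule, 6 cuts → 6 fragments:
  1678 − 1125 = 553 bp
  2260 − 1678 = 582 bp
  2727 − 2260 = 467 bp
  3364 − 2727 = 637 bp
  3568 − 3364 = 204 bp
  wrap: 4283 − 3568 + 1125 = 1840 bp
Sorted largest to smallest: 1840, 637, 582, 553, 467, 204 bp.

1840, 637, 582, 553, 467, 204 bp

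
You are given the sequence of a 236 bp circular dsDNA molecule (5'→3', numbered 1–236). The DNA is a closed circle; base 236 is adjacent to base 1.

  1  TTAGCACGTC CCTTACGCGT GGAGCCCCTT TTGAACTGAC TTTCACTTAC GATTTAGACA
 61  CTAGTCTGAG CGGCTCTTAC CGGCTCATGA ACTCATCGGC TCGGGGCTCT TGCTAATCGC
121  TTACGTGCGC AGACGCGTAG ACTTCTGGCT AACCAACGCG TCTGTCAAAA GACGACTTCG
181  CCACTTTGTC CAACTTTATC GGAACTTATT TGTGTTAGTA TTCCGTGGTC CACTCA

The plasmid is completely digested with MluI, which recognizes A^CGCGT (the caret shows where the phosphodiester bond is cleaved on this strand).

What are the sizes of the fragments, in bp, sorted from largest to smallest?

118, 95, 23 bp

MluI sites (ACGCGT) start at positions 15, 133, 156.
MluI cuts after the first base of each site, so after positions 15, 133, 156.
Circular molecule, 3 cuts → 3 fragments:
  16–133 → 118 bp
  134–156 → 23 bp
  157–236 then 1–15 → 80 + 15 = 95 bp
Sorted largest to smallest: 118, 95, 23 bp.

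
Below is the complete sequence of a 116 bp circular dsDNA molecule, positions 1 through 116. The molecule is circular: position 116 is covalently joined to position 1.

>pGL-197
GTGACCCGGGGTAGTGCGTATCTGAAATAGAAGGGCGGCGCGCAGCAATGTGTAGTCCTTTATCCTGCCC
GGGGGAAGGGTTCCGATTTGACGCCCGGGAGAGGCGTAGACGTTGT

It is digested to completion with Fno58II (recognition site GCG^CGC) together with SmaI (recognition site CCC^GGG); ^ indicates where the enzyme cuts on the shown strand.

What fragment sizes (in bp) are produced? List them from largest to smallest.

33, 30, 27, 26 bp

The Fno58II site (GCGCGC) starts at position 38.
Fno58II cuts after base 3 of each site, so after position 40.
SmaI sites (CCCGGG) start at positions 5, 68, 94.
SmaI cuts after base 3 of each site, so after positions 7, 70, 96.
Combined cut positions: 7, 40, 70, 96.
Circular molecule, 4 cuts → 4 fragments:
  8–40 → 33 bp
  41–70 → 30 bp
  71–96 → 26 bp
  97–116 then 1–7 → 20 + 7 = 27 bp
Sorted largest to smallest: 33, 30, 27, 26 bp.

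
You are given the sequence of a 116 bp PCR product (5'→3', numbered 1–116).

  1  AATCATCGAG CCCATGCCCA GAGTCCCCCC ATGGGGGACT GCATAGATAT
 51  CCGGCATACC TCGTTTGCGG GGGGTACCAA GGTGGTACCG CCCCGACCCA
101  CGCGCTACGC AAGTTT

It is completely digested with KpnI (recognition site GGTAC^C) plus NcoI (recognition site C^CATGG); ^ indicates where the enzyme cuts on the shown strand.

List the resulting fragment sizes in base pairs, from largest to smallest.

KpnI sites (GGTACC) start at positions 73, 84.
KpnI cuts after base 5 of each site (before the last base), so after positions 77, 88.
The NcoI site (CCATGG) starts at position 29.
NcoI cuts after the first base of each site, so after position 29.
Combined cut positions: 29, 77, 88.
Linear molecule, 3 cuts → 4 fragments:
  1–29 → 29 bp
  30–77 → 48 bp
  78–88 → 11 bp
  89–116 → 28 bp
Sorted largest to smallest: 48, 29, 28, 11 bp.

48, 29, 28, 11 bp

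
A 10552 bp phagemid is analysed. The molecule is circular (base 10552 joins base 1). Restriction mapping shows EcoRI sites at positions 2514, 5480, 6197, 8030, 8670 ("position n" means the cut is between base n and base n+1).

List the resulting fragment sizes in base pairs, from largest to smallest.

4396, 2966, 1833, 717, 640 bp

Circular molecule, 5 cuts → 5 fragments:
  5480 − 2514 = 2966 bp
  6197 − 5480 = 717 bp
  8030 − 6197 = 1833 bp
  8670 − 8030 = 640 bp
  wrap: 10552 − 8670 + 2514 = 4396 bp
Sorted largest to smallest: 4396, 2966, 1833, 717, 640 bp.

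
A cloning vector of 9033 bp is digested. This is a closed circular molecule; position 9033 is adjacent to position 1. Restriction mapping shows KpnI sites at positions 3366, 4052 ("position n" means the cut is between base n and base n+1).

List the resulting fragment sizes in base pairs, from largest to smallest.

8347, 686 bp

Circular molecule, 2 cuts → 2 fragments:
  4052 − 3366 = 686 bp
  wrap: 9033 − 4052 + 3366 = 8347 bp
Sorted largest to smallest: 8347, 686 bp.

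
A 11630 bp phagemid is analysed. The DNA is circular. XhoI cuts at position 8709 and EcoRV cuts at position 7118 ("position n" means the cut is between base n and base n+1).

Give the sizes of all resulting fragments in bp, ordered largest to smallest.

10039, 1591 bp

Combined cut positions (sorted): 7118, 8709.
Circular molecule, 2 cuts → 2 fragments:
  8709 − 7118 = 1591 bp
  wrap: 11630 − 8709 + 7118 = 10039 bp
Sorted largest to smallest: 10039, 1591 bp.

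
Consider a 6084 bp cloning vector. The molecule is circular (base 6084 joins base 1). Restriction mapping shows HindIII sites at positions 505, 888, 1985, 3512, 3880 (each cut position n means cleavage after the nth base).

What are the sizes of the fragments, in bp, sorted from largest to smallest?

Circular molecule, 5 cuts → 5 fragments:
  888 − 505 = 383 bp
  1985 − 888 = 1097 bp
  3512 − 1985 = 1527 bp
  3880 − 3512 = 368 bp
  wrap: 6084 − 3880 + 505 = 2709 bp
Sorted largest to smallest: 2709, 1527, 1097, 383, 368 bp.

2709, 1527, 1097, 383, 368 bp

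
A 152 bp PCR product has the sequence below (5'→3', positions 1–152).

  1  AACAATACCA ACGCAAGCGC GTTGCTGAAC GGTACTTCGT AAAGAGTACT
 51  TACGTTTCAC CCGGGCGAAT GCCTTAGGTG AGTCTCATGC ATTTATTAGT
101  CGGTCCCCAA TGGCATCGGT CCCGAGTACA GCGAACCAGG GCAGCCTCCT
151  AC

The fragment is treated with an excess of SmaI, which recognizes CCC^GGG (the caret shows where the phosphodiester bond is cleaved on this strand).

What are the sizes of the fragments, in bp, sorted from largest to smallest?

The SmaI site (CCCGGG) starts at position 60.
SmaI cuts after base 3 of each site, so after position 62.
Linear molecule, 1 cut → 2 fragments:
  1–62 → 62 bp
  63–152 → 90 bp
Sorted largest to smallest: 90, 62 bp.

90, 62 bp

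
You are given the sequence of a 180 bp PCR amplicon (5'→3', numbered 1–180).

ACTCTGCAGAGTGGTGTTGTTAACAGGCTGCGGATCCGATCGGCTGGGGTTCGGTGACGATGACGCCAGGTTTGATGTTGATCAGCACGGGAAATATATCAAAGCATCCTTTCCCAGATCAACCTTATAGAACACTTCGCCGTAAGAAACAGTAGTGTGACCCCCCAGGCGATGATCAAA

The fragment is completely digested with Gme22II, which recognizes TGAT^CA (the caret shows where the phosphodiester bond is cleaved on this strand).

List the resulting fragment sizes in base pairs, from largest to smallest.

Gme22II sites (TGATCA) start at positions 79, 173.
Gme22II cuts after base 4 of each site, so after positions 82, 176.
Linear molecule, 2 cuts → 3 fragments:
  1–82 → 82 bp
  83–176 → 94 bp
  177–180 → 4 bp
Sorted largest to smallest: 94, 82, 4 bp.

94, 82, 4 bp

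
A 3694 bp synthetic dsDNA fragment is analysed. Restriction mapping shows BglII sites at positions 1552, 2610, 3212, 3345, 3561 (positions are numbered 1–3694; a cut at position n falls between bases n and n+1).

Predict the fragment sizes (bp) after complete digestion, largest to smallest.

1552, 1058, 602, 216, 133, 133 bp

Linear molecule, 5 cuts → 6 fragments:
  1552 − 0 = 1552 bp
  2610 − 1552 = 1058 bp
  3212 − 2610 = 602 bp
  3345 − 3212 = 133 bp
  3561 − 3345 = 216 bp
  3694 − 3561 = 133 bp
Sorted largest to smallest: 1552, 1058, 602, 216, 133, 133 bp.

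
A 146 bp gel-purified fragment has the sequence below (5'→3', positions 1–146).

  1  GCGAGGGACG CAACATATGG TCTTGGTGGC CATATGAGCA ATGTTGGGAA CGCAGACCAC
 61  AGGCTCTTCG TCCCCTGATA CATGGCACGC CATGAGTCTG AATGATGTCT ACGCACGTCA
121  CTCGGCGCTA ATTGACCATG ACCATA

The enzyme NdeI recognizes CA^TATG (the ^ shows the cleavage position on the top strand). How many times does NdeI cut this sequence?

2

CATATG occurs starting at positions 14, 31.
NdeI cuts at 2 sites.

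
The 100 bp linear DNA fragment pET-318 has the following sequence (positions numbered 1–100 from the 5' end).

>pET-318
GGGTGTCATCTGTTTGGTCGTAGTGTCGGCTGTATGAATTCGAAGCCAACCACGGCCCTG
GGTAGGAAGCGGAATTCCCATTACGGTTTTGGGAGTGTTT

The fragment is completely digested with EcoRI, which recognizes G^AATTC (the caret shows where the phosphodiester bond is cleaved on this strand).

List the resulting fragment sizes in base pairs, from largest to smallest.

36, 36, 28 bp

EcoRI sites (GAATTC) start at positions 36, 72.
EcoRI cuts after the first base of each site, so after positions 36, 72.
Linear molecule, 2 cuts → 3 fragments:
  1–36 → 36 bp
  37–72 → 36 bp
  73–100 → 28 bp
Sorted largest to smallest: 36, 36, 28 bp.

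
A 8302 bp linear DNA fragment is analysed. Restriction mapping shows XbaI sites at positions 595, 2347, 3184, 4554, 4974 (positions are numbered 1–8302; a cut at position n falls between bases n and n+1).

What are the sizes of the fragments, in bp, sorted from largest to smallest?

Linear molecule, 5 cuts → 6 fragments:
  595 − 0 = 595 bp
  2347 − 595 = 1752 bp
  3184 − 2347 = 837 bp
  4554 − 3184 = 1370 bp
  4974 − 4554 = 420 bp
  8302 − 4974 = 3328 bp
Sorted largest to smallest: 3328, 1752, 1370, 837, 595, 420 bp.

3328, 1752, 1370, 837, 595, 420 bp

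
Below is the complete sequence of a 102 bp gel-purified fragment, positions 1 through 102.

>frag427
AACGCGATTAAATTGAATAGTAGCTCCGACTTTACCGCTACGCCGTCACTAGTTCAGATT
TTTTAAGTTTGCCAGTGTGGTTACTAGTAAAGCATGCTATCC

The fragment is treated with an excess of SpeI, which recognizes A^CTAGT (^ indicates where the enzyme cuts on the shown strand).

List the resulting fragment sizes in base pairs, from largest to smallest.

48, 35, 19 bp

SpeI sites (ACTAGT) start at positions 48, 83.
SpeI cuts after the first base of each site, so after positions 48, 83.
Linear molecule, 2 cuts → 3 fragments:
  1–48 → 48 bp
  49–83 → 35 bp
  84–102 → 19 bp
Sorted largest to smallest: 48, 35, 19 bp.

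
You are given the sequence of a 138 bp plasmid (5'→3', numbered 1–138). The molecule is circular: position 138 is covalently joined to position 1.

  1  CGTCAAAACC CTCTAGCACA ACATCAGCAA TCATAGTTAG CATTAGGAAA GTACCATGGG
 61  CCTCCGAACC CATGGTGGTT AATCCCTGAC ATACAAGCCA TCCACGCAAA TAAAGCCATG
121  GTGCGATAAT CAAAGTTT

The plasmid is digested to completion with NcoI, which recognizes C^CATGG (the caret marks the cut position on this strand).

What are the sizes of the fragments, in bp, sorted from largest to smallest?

NcoI sites (CCATGG) start at positions 54, 70, 116.
NcoI cuts after the first base of each site, so after positions 54, 70, 116.
Circular molecule, 3 cuts → 3 fragments:
  55–70 → 16 bp
  71–116 → 46 bp
  117–138 then 1–54 → 22 + 54 = 76 bp
Sorted largest to smallest: 76, 46, 16 bp.

76, 46, 16 bp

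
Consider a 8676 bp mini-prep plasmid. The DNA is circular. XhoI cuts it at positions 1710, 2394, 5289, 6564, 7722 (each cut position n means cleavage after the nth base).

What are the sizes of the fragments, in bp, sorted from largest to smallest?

Circular molecule, 5 cuts → 5 fragments:
  2394 − 1710 = 684 bp
  5289 − 2394 = 2895 bp
  6564 − 5289 = 1275 bp
  7722 − 6564 = 1158 bp
  wrap: 8676 − 7722 + 1710 = 2664 bp
Sorted largest to smallest: 2895, 2664, 1275, 1158, 684 bp.

2895, 2664, 1275, 1158, 684 bp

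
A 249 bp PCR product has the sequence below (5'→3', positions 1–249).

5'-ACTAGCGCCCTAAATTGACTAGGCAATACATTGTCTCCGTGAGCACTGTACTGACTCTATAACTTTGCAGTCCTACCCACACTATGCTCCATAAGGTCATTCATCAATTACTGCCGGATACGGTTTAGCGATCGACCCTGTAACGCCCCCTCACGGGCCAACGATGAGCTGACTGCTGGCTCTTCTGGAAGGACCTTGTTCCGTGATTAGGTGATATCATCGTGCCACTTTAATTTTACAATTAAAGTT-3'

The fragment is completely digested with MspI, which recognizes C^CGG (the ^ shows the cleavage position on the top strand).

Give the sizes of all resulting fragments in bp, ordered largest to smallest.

The MspI site (CCGG) starts at position 114.
MspI cuts after the first base of each site, so after position 114.
Linear molecule, 1 cut → 2 fragments:
  1–114 → 114 bp
  115–249 → 135 bp
Sorted largest to smallest: 135, 114 bp.

135, 114 bp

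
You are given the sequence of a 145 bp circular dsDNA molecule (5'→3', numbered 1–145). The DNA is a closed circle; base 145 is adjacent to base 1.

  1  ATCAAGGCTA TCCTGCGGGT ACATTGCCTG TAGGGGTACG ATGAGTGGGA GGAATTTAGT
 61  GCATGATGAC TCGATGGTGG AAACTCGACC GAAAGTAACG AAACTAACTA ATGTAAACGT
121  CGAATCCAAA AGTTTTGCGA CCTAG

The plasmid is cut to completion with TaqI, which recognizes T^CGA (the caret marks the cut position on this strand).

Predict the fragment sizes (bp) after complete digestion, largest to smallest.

TaqI sites (TCGA) start at positions 71, 85, 120.
TaqI cuts after the first base of each site, so after positions 71, 85, 120.
Circular molecule, 3 cuts → 3 fragments:
  72–85 → 14 bp
  86–120 → 35 bp
  121–145 then 1–71 → 25 + 71 = 96 bp
Sorted largest to smallest: 96, 35, 14 bp.

96, 35, 14 bp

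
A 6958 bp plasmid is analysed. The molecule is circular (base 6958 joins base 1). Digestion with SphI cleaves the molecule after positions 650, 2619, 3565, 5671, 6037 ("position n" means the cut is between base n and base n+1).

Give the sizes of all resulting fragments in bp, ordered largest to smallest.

Circular molecule, 5 cuts → 5 fragments:
  2619 − 650 = 1969 bp
  3565 − 2619 = 946 bp
  5671 − 3565 = 2106 bp
  6037 − 5671 = 366 bp
  wrap: 6958 − 6037 + 650 = 1571 bp
Sorted largest to smallest: 2106, 1969, 1571, 946, 366 bp.

2106, 1969, 1571, 946, 366 bp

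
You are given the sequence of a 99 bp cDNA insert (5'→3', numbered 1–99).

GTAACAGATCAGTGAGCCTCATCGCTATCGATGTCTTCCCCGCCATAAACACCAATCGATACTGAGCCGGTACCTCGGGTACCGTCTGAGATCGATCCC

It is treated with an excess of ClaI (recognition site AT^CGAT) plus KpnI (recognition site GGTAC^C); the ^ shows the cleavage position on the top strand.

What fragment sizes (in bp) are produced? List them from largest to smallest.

28, 28, 17, 10, 9, 7 bp

ClaI sites (ATCGAT) start at positions 27, 55, 91.
ClaI cuts after base 2 of each site, so after positions 28, 56, 92.
KpnI sites (GGTACC) start at positions 69, 78.
KpnI cuts after base 5 of each site (before the last base), so after positions 73, 82.
Combined cut positions: 28, 56, 73, 82, 92.
Linear molecule, 5 cuts → 6 fragments:
  1–28 → 28 bp
  29–56 → 28 bp
  57–73 → 17 bp
  74–82 → 9 bp
  83–92 → 10 bp
  93–99 → 7 bp
Sorted largest to smallest: 28, 28, 17, 10, 9, 7 bp.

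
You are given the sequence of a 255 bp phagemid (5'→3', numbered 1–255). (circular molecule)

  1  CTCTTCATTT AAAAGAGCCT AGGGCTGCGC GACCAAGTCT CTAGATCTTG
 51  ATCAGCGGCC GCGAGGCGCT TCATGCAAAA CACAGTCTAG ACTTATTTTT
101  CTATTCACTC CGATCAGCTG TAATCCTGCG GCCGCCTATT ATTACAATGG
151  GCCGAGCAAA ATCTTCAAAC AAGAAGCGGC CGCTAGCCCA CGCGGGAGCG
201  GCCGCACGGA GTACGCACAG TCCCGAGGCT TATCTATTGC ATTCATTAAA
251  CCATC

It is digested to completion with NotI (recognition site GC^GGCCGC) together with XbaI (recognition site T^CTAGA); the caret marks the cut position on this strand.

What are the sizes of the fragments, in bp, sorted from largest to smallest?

NotI sites (GCGGCCGC) start at positions 55, 128, 176, 198.
NotI cuts after base 2 of each site, so after positions 56, 129, 177, 199.
XbaI sites (TCTAGA) start at positions 40, 86.
XbaI cuts after the first base of each site, so after positions 40, 86.
Combined cut positions: 40, 56, 86, 129, 177, 199.
Circular molecule, 6 cuts → 6 fragments:
  41–56 → 16 bp
  57–86 → 30 bp
  87–129 → 43 bp
  130–177 → 48 bp
  178–199 → 22 bp
  200–255 then 1–40 → 56 + 40 = 96 bp
Sorted largest to smallest: 96, 48, 43, 30, 22, 16 bp.

96, 48, 43, 30, 22, 16 bp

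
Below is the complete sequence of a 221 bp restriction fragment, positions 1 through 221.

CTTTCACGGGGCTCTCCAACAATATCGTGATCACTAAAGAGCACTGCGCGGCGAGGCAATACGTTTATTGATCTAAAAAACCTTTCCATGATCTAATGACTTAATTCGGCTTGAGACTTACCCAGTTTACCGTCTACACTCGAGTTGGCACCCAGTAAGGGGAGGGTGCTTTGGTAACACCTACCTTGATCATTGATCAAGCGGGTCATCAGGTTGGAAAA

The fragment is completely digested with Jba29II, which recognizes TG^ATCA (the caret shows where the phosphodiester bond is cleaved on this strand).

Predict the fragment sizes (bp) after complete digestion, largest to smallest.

Jba29II sites (TGATCA) start at positions 28, 187, 194.
Jba29II cuts after base 2 of each site, so after positions 29, 188, 195.
Linear molecule, 3 cuts → 4 fragments:
  1–29 → 29 bp
  30–188 → 159 bp
  189–195 → 7 bp
  196–221 → 26 bp
Sorted largest to smallest: 159, 29, 26, 7 bp.

159, 29, 26, 7 bp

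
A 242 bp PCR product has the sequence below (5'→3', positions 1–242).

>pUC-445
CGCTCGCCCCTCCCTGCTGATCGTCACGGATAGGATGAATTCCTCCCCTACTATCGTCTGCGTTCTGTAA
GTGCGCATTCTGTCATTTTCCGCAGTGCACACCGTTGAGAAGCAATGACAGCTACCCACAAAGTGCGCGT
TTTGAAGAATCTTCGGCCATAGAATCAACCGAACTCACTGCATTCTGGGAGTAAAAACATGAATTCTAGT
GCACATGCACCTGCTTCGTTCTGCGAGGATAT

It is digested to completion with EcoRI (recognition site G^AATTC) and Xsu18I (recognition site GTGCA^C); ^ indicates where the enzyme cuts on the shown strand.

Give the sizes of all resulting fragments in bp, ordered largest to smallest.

102, 62, 37, 29, 12 bp

EcoRI sites (GAATTC) start at positions 37, 201.
EcoRI cuts after the first base of each site, so after positions 37, 201.
Xsu18I sites (GTGCAC) start at positions 95, 209.
Xsu18I cuts after base 5 of each site (before the last base), so after positions 99, 213.
Combined cut positions: 37, 99, 201, 213.
Linear molecule, 4 cuts → 5 fragments:
  1–37 → 37 bp
  38–99 → 62 bp
  100–201 → 102 bp
  202–213 → 12 bp
  214–242 → 29 bp
Sorted largest to smallest: 102, 62, 37, 29, 12 bp.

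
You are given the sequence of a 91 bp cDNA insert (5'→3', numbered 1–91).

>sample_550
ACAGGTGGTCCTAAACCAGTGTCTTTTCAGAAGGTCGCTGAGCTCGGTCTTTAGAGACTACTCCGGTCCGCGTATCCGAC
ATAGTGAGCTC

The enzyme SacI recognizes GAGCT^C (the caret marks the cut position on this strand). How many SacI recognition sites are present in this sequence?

2

GAGCTC occurs starting at positions 40, 86.
SacI cuts at 2 sites.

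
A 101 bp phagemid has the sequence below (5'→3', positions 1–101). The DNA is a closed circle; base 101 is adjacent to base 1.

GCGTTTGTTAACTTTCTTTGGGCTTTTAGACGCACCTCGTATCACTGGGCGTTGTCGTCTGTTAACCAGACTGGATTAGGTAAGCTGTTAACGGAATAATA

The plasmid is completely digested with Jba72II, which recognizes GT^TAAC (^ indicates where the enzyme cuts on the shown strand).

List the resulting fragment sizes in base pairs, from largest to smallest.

Jba72II sites (GTTAAC) start at positions 7, 61, 87.
Jba72II cuts after base 2 of each site, so after positions 8, 62, 88.
Circular molecule, 3 cuts → 3 fragments:
  9–62 → 54 bp
  63–88 → 26 bp
  89–101 then 1–8 → 13 + 8 = 21 bp
Sorted largest to smallest: 54, 26, 21 bp.

54, 26, 21 bp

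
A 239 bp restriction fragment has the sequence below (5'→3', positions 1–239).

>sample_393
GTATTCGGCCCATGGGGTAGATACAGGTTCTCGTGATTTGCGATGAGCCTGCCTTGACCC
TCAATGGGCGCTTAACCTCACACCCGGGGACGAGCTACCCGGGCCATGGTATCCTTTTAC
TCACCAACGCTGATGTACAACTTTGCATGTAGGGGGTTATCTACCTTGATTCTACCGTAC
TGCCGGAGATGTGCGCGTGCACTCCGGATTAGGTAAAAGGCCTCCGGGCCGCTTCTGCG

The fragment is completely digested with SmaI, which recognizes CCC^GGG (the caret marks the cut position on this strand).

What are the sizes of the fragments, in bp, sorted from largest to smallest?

SmaI sites (CCCGGG) start at positions 83, 98.
SmaI cuts after base 3 of each site, so after positions 85, 100.
Linear molecule, 2 cuts → 3 fragments:
  1–85 → 85 bp
  86–100 → 15 bp
  101–239 → 139 bp
Sorted largest to smallest: 139, 85, 15 bp.

139, 85, 15 bp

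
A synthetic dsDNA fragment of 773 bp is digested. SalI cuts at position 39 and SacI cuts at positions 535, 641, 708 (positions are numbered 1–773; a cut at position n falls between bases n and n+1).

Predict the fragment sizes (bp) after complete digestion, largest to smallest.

Combined cut positions (sorted): 39, 535, 641, 708.
Linear molecule, 4 cuts → 5 fragments:
  39 − 0 = 39 bp
  535 − 39 = 496 bp
  641 − 535 = 106 bp
  708 − 641 = 67 bp
  773 − 708 = 65 bp
Sorted largest to smallest: 496, 106, 67, 65, 39 bp.

496, 106, 67, 65, 39 bp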